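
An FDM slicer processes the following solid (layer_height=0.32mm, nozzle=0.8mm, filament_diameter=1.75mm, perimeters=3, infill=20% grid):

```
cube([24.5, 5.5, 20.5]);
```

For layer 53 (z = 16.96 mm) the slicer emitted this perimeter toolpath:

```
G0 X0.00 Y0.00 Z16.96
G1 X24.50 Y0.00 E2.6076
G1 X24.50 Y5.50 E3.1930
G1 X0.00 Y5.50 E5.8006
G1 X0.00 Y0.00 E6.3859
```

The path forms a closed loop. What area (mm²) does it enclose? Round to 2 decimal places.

134.75 mm²

Apply the shoelace formula to the sequence of (X, Y) vertices; enclosed area = 134.75 mm².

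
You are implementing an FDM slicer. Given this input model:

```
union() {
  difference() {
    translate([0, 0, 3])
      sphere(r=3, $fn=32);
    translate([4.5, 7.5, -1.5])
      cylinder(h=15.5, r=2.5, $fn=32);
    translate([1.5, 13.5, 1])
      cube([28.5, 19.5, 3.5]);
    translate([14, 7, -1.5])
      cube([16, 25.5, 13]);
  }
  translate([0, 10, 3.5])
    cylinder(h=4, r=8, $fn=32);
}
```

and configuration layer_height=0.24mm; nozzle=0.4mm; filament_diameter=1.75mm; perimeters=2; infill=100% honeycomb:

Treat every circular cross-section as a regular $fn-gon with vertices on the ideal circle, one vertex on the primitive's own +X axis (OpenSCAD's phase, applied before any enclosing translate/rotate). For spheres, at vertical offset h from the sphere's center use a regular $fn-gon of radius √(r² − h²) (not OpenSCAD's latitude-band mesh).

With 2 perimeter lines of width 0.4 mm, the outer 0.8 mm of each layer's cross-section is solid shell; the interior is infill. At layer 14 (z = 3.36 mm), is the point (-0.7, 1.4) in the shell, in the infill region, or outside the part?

At z = 3.36 mm: the r=3 sphere contributes a regular 32-gon of circumradius √(3²−0.36²) = 2.978; the r=2.5 cylinder at (4.5, 7.5) contributes a regular 32-gon of circumradius 2.5; the 28.5×19.5 cube at (1.5, 13.5) contributes its full rectangle; the cube at (14, 7) is present — its section is the full 16×25.5 rectangle; After the difference (first − rest): starting from the r=3 sphere, the r=2.5 cylinder at (4.5, 7.5) misses the remaining region (no effect); the 28.5×19.5 cube at (1.5, 13.5) misses the remaining region (no effect); the 16×25.5 cube at (14, 7) misses the remaining region (no effect) — 1 connected region; the cylinder at (0, 10) is absent (z outside [3.5, 7.5]); Combining (union): only that combined region is present, so the union is just that shape — 1 connected region. Overall, the cross-section is a single solid region. The nearest boundary edge runs (-1.65, 2.48)→(-1.14, 2.75); distance from the point to it = 1.40 mm. The point is inside the cross-section and 1.40 mm from the nearest boundary — more than the 0.8 mm shell width (2 × 0.4), so it's in the infill interior.

infill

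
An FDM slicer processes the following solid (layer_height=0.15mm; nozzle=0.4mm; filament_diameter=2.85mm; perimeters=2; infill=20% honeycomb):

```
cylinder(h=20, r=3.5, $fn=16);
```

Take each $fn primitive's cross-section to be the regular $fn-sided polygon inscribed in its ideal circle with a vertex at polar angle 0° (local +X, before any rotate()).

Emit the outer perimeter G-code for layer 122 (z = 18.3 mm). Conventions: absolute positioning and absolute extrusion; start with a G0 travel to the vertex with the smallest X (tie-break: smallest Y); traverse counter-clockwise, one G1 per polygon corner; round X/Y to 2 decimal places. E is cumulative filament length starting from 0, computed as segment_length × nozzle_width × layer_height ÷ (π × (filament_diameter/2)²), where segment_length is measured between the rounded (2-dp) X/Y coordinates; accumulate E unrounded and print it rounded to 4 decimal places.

At z = 18.3 mm: the cylinder: section is a regular 16-gon, circumradius r=3.5. The outline is a single polygon with 16 vertices. Extrusion per mm of travel: 0.4 × 0.15 / (π × 1.425²) = 0.009405. Accumulating E over each segment gives final E = 0.2053.

G0 X-3.50 Y0.00 Z18.30
G1 X-3.23 Y-1.34 E0.0129
G1 X-2.47 Y-2.47 E0.0257
G1 X-1.34 Y-3.23 E0.0385
G1 X0.00 Y-3.50 E0.0513
G1 X1.34 Y-3.23 E0.0642
G1 X2.47 Y-2.47 E0.0770
G1 X3.23 Y-1.34 E0.0898
G1 X3.50 Y0.00 E0.1027
G1 X3.23 Y1.34 E0.1155
G1 X2.47 Y2.47 E0.1283
G1 X1.34 Y3.23 E0.1411
G1 X0.00 Y3.50 E0.1540
G1 X-1.34 Y3.23 E0.1668
G1 X-2.47 Y2.47 E0.1797
G1 X-3.23 Y1.34 E0.1925
G1 X-3.50 Y0.00 E0.2053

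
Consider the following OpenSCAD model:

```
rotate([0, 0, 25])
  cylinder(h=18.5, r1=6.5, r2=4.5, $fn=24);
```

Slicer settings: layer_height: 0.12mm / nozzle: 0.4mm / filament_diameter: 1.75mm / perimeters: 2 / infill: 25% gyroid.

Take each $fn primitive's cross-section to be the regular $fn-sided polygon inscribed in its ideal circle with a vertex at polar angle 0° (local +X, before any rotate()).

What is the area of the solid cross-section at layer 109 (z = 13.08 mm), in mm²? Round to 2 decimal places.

80.34 mm²

At z = 13.08 mm: the cone: at t=0.707 of its height the radius interpolates to r₁+(r₂−r₁)t = 5.086, giving a regular 24-gon of that circumradius (area = (24/2)·5.086²·sin(360°/24) = 80.34 mm²); (whole slice rotated 25° about Z — lengths, areas and connectivity unchanged). Overall, the cross-section is a single solid region. Net area = 80.34 mm².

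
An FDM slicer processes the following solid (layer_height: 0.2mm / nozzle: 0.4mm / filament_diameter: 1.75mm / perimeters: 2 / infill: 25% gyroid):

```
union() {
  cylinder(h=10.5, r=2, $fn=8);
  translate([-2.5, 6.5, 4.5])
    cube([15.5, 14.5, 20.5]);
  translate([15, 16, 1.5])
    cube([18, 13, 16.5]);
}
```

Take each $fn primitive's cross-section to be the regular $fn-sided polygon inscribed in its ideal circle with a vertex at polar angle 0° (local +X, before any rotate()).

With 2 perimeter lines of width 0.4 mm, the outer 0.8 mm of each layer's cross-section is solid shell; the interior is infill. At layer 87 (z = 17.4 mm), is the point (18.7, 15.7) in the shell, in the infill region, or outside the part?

At z = 17.4 mm: the cylinder is not intersected at this z (z outside [0, 10.5]); the cube at (-2.5, 6.5) is present — its section is the full 15.5×14.5 rectangle; the cube at (15, 16) is present — its section is the full 18×13 rectangle; Merging all regions: the 2 present regions are separate (no shared area or edge), so areas and boundary lengths simply add and each stays a separate island — 2 connected regions. Overall, the cross-section has 2 separate islands. The nearest boundary edge runs (33.00, 16.00)→(15.00, 16.00); distance from the point to it = 0.30 mm. The point is not inside any of the regions above, so it lies outside the cross-section (0.30 mm from the nearest boundary).

outside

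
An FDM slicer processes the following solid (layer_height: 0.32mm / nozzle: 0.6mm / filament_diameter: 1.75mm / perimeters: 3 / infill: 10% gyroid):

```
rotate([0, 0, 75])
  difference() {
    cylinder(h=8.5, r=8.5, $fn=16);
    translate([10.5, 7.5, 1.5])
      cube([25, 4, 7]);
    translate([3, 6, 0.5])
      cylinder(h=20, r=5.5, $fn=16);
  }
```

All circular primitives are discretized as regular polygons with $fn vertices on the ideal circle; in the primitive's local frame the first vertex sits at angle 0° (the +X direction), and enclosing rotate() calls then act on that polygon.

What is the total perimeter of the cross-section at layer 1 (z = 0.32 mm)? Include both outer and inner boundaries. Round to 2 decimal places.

53.06 mm

At z = 0.32 mm: the r=8.5 cylinder gives a regular 16-gon of circumradius 8.5 (constant along its height) (perimeter = 2·16·8.500·sin(180°/16) = 53.06 mm); the cube at (10.5, 7.5) is absent (z outside [1.5, 8.5]); the cylinder at (3, 6) is absent (z outside [0.5, 20.5]); Taking the first minus the rest: none of the subtracted shapes is present at this height, so the r=8.5 cylinder is unchanged — boundary = 53.06 mm; (whole slice rotated 75° about Z — lengths, areas and connectivity unchanged). Overall, the cross-section is a single solid region. Total boundary length (outer) = 53.06 mm.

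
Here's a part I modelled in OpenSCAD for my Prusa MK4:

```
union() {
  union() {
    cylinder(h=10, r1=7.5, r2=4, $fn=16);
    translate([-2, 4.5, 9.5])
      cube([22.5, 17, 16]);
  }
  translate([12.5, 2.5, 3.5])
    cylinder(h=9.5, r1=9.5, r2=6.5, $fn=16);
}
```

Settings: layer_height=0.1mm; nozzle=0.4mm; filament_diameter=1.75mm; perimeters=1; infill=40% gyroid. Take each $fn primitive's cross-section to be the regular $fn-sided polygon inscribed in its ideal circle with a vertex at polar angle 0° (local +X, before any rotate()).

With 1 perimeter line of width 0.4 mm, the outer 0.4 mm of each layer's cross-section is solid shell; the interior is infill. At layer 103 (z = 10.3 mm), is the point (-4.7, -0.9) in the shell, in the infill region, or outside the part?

outside

At z = 10.3 mm: the cone is absent (z outside [0, 10]); the cube at (-2, 4.5) is present — its section is the full 22.5×17 rectangle; Combining (union): only the 22.5×17 cube at (-2, 4.5) is present, so the union is just that shape — 1 connected region; the cone at (12.5, 2.5): at t=0.716 of its height the radius interpolates to r₁+(r₂−r₁)t = 7.353, giving a regular 16-gon of that circumradius; Combining (union): the regions partially overlap (shared area 54.14 mm²), so overlapping operands fuse into one piece — 1 connected region. Overall, the cross-section is a single solid region. The nearest boundary edge runs (5.55, 4.50)→(-2.00, 4.50); distance from the point to it = 6.04 mm. The point is not inside any of the regions above, so it lies outside the cross-section (6.04 mm from the nearest boundary).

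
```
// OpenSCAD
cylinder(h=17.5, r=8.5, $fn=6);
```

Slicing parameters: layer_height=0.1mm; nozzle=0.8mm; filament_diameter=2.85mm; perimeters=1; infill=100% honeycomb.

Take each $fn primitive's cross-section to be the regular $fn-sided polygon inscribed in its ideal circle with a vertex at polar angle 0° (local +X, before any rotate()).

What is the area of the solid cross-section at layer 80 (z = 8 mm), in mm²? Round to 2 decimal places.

187.71 mm²

At z = 8 mm: the r=8.5 cylinder gives a regular 6-gon of circumradius 8.5 (constant along its height) (area = (6/2)·8.500²·sin(360°/6) = 187.71 mm²). Overall, the cross-section is a single solid region. Net area = 187.71 mm².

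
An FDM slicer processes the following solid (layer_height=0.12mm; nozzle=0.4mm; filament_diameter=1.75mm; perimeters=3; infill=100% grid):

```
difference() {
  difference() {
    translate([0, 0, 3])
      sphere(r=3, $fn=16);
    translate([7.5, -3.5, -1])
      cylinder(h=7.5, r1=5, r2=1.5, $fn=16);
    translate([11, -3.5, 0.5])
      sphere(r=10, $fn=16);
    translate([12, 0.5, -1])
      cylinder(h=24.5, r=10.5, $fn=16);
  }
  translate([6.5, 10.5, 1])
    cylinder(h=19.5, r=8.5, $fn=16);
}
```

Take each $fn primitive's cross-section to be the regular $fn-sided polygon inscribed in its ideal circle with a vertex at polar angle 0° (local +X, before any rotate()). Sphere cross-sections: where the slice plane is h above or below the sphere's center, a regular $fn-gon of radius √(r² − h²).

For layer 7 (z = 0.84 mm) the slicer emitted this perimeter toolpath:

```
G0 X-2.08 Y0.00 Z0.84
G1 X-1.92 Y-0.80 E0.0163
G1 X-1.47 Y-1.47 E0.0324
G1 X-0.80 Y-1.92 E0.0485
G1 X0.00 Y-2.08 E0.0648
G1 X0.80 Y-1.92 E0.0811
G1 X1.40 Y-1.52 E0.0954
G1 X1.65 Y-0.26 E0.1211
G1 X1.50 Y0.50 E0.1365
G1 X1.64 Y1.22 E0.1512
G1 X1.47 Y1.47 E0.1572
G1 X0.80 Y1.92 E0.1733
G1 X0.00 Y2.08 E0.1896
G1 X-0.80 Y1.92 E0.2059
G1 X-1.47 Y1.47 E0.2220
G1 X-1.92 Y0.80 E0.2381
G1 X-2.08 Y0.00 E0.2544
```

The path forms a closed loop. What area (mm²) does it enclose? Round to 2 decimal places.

Apply the shoelace formula to the sequence of (X, Y) vertices; enclosed area = 12.34 mm².

12.34 mm²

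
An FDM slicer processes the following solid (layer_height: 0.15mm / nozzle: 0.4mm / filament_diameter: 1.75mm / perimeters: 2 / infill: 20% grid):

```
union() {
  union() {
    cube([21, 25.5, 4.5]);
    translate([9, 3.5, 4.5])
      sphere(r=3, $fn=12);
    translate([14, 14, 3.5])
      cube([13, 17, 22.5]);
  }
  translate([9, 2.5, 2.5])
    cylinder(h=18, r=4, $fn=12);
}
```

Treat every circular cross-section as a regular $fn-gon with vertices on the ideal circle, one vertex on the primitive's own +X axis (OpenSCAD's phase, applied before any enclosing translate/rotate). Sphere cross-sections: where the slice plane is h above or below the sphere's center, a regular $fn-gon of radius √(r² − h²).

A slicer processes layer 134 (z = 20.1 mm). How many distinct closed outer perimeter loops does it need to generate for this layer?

2

At z = 20.1 mm: the cube is not intersected at this z (z outside [0, 4.5]); the sphere at (9, 3.5) does not reach this height (|z−center|=15.600 > r=3); the cube at (14, 14) (footprint 13×17) is included at this height; Merging all regions: only the 13×17 cube at (14, 14) is present, so the union is just that shape — 1 connected region; the r=4 cylinder at (9, 2.5) gives a regular 12-gon of circumradius 4 (constant along its height); Combining (union): the 2 present regions are separate (no shared area or edge), so areas and boundary lengths simply add and each stays a separate island — 2 connected regions. The result has 2 disconnected regions.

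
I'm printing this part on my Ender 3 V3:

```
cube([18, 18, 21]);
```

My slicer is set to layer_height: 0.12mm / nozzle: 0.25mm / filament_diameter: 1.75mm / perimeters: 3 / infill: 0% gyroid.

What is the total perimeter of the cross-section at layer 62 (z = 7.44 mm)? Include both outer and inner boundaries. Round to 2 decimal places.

72.00 mm

At z = 7.44 mm: the 18×18 cube contributes its full rectangle (perimeter 72.00 mm). Overall, the cross-section is a single solid region. Total boundary length (outer) = 72.00 mm.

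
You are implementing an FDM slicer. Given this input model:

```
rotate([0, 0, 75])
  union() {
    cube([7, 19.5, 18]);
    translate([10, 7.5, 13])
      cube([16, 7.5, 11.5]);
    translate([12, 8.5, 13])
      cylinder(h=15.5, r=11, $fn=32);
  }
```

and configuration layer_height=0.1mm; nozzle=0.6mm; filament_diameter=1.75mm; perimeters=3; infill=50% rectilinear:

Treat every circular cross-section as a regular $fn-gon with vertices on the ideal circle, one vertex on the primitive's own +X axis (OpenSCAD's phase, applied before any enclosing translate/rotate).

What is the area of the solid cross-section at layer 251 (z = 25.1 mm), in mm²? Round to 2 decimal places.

377.69 mm²

At z = 25.1 mm: the cube is absent (z outside [0, 18]); the cube at (10, 7.5) is not intersected at this z (z outside [13, 24.5]); the r=11 cylinder at (12, 8.5) contributes a regular 32-gon of circumradius 11 (area = (32/2)·11.000²·sin(360°/32) = 377.69 mm²); Merging all regions: only the r=11 cylinder at (12, 8.5) is present, so the union is just that shape — area = 377.69 mm²; (rotated 75° about Z; rotation is an isometry so areas/perimeters/island counts are preserved). Overall, the cross-section is a single solid region. Net area = 377.69 mm².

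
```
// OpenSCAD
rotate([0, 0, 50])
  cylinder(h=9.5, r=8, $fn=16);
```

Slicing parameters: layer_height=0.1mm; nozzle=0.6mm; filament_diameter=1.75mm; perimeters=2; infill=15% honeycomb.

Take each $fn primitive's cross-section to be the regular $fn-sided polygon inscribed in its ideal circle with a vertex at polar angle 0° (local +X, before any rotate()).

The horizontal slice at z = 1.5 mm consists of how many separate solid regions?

1

At z = 1.5 mm: the r=8 cylinder gives a regular 16-gon of circumradius 8 (constant along its height); (rotated 50° about Z; rotation is an isometry so areas/perimeters/island counts are preserved). The result has 1 disconnected region.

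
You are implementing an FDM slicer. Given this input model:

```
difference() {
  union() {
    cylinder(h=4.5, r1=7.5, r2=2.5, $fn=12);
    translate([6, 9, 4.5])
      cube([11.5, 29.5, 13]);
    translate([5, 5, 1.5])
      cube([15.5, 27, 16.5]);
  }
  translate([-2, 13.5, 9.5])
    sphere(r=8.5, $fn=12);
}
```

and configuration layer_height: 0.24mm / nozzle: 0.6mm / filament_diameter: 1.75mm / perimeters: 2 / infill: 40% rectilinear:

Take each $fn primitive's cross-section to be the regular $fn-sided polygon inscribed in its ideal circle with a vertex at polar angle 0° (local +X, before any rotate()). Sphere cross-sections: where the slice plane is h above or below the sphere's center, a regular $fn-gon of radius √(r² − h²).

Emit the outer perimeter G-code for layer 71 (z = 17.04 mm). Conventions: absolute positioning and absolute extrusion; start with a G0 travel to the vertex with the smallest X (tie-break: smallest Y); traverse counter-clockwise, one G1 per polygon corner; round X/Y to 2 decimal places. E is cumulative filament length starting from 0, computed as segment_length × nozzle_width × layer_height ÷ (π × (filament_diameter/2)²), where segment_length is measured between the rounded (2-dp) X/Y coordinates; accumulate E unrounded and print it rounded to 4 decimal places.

At z = 17.04 mm: the cone is absent (z outside [0, 4.5]); the cube at (6, 9) is present — its section is the full 11.5×29.5 rectangle; the cube at (5, 5) is present — its section is the full 15.5×27 rectangle; Merging all regions: the regions partially overlap (shared area 264.50 mm²), so overlapping operands fuse into one piece — 1 connected region; the r=8.5 sphere at (-2, 13.5) contributes a regular 12-gon of circumradius √(8.5²−7.54²) = 3.924; Taking the first minus the rest: starting from that combined region, the r=8.5 sphere at (-2, 13.5) misses the remaining region (no effect) — 1 connected region. The outline is a single polygon with 8 vertices. Extrusion per mm of travel: 0.6 × 0.24 / (π × 0.875²) = 0.059868. Accumulating E over each segment gives final E = 5.8671.

G0 X5.00 Y5.00 Z17.04
G1 X20.50 Y5.00 E0.9280
G1 X20.50 Y32.00 E2.5444
G1 X17.50 Y32.00 E2.7240
G1 X17.50 Y38.50 E3.1131
G1 X6.00 Y38.50 E3.8016
G1 X6.00 Y32.00 E4.1908
G1 X5.00 Y32.00 E4.2506
G1 X5.00 Y5.00 E5.8671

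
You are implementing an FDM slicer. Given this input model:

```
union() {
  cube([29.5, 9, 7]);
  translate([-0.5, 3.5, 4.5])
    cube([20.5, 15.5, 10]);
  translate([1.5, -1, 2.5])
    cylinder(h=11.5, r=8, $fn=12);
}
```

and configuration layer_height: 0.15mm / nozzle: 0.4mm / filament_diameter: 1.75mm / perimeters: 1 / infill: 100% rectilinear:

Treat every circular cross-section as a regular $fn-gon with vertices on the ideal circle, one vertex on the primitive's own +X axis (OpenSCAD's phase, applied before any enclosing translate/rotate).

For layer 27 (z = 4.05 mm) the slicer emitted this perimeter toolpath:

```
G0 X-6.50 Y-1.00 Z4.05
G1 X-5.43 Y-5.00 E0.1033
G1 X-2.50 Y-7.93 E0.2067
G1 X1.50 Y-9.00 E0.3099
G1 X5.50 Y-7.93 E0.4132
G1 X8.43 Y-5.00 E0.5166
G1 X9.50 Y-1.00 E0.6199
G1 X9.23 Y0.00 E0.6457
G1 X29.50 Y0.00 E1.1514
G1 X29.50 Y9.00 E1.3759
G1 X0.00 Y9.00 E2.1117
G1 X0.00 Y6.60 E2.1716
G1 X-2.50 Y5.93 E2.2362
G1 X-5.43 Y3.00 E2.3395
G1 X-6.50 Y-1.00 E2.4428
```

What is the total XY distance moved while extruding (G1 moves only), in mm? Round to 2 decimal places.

97.93 mm

Sum the Euclidean lengths of each G1 segment: total = 97.93 mm.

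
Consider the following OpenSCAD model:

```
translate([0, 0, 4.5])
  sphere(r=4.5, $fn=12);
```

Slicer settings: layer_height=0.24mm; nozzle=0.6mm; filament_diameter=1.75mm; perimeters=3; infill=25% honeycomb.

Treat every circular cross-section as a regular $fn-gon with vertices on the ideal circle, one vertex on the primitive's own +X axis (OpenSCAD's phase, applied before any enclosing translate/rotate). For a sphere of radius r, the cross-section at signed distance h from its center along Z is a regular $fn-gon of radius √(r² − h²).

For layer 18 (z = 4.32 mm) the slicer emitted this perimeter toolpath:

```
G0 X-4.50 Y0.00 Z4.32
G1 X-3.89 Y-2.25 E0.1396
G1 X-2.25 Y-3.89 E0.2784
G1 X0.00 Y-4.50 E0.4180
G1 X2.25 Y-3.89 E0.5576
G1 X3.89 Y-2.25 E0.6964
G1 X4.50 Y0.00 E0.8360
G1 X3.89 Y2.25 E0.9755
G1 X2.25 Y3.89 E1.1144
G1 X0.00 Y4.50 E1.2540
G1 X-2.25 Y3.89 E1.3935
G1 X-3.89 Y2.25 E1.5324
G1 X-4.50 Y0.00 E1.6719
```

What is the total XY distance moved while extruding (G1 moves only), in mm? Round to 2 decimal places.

27.93 mm

Sum the Euclidean lengths of each G1 segment: total = 27.93 mm.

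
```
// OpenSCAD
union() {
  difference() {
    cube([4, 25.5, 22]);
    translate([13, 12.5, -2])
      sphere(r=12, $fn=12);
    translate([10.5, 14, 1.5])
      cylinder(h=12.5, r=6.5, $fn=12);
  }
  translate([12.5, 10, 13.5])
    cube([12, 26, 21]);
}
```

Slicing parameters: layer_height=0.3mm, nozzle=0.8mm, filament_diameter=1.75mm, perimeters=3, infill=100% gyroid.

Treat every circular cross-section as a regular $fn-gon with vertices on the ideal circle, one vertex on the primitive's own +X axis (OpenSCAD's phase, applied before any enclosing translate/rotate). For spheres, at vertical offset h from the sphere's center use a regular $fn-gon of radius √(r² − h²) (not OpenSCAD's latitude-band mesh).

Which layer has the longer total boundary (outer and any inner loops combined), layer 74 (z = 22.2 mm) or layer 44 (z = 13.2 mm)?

layer 74 (z = 22.2 mm)

Layer 74 (z = 22.2): the cube is absent (z outside [0, 22]); the sphere at (13, 12.5) is not intersected at this z (|z−center|=24.200 > r=12); the cylinder at (10.5, 14) is absent (z outside [1.5, 14]); Taking the first minus the rest: the first operand is absent here, so nothing remains; the cube at (12.5, 10) is present — its section is the full 12×26 rectangle (perimeter 76.00 mm); Combining (union): only the 12×26 cube at (12.5, 10) is present, so the union is just that shape — boundary = 76.00 mm. So its perimeter = 76.00 mm. Layer 44 (z = 13.2): the cube (footprint 4×25.5) is included at this height (perimeter 59.00 mm); the sphere at (13, 12.5) is absent (|z−center|=15.200 > r=12); the r=6.5 cylinder at (10.5, 14) contributes a regular 12-gon of circumradius 6.5 (perimeter = 2·12·6.500·sin(180°/12) = 40.38 mm); Taking the first minus the rest: starting from the 4×25.5 cube, the r=6.5 cylinder at (10.5, 14) misses the remaining region (no effect) — boundary = 59.00 mm; the cube at (12.5, 10) is absent (z outside [13.5, 34.5]); Taking the union: only the result so far is present, so the union is just that shape — boundary = 59.00 mm. So its perimeter = 59.00 mm. Layer 74 is larger (76.00 vs 59.00 mm).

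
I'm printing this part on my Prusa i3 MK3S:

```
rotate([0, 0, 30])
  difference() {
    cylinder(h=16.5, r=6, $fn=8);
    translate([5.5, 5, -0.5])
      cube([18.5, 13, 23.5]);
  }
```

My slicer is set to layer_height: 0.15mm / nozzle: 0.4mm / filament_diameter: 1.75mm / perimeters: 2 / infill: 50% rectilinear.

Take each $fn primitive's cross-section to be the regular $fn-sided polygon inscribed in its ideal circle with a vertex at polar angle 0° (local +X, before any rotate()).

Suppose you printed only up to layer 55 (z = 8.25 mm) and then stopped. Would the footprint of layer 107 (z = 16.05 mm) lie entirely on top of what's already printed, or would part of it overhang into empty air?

entirely on top

Compare the two slices. At z = 8.25: the cylinder: section is a regular 8-gon, circumradius r=6 (area = (8/2)·6.000²·sin(360°/8) = 101.82 mm²); the cube at (5.5, 5) is present — its section is the full 18.5×13 rectangle (area 240.50 mm²); Taking the first minus the rest: starting from the r=6 cylinder (101.82 mm²), the 18.5×13 cube at (5.5, 5) misses the remaining region (no effect) — area = 101.82 mm²; (whole slice rotated 30° about Z — lengths, areas and connectivity unchanged). At z = 16.05: the r=6 cylinder gives a regular 8-gon of circumradius 6 (constant along its height) (area = (8/2)·6.000²·sin(360°/8) = 101.82 mm²); the 18.5×13 cube at (5.5, 5) contributes its full rectangle (area 240.50 mm²); Subtracting the remaining from the first: starting from the r=6 cylinder (101.82 mm²), the 18.5×13 cube at (5.5, 5) misses the remaining region (no effect) — area = 101.82 mm²; (whole slice rotated 30° about Z — lengths, areas and connectivity unchanged). Checking containment: the cross-section at z = 16.05 is a subset of the cross-section at z = 8.25.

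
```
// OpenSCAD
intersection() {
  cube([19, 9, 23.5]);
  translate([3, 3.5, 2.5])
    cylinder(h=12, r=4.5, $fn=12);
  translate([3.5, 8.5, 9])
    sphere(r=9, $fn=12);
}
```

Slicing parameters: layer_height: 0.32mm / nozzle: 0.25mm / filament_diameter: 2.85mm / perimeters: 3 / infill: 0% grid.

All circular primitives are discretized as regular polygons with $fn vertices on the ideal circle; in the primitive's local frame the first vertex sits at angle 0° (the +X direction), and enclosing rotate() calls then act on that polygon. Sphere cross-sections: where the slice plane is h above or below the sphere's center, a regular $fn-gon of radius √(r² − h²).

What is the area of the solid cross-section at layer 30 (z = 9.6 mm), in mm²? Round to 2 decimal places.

50.90 mm²

At z = 9.6 mm: the cube (footprint 19×9) is included at this height (area 171.00 mm²); the r=4.5 cylinder at (3, 3.5) contributes a regular 12-gon of circumradius 4.5 (area = (12/2)·4.500²·sin(360°/12) = 60.75 mm²); the r=9 sphere at (3.5, 8.5) slices to a regular 12-gon of circumradius 8.980 (√(r²−h²) with h=0.6 from center) (area = (12/2)·8.980²·sin(360°/12) = 241.92 mm²); Taking the intersection: the r=4.5 cylinder at (3, 3.5) partially overlaps the 19×9 cube; clipping to the common part keeps 51.25 mm²; the r=9 sphere at (3.5, 8.5) partially overlaps the running intersection; clipping to the common part keeps 50.90 mm² — area = 50.90 mm². Overall, the cross-section is a single solid region. Net area = 50.90 mm².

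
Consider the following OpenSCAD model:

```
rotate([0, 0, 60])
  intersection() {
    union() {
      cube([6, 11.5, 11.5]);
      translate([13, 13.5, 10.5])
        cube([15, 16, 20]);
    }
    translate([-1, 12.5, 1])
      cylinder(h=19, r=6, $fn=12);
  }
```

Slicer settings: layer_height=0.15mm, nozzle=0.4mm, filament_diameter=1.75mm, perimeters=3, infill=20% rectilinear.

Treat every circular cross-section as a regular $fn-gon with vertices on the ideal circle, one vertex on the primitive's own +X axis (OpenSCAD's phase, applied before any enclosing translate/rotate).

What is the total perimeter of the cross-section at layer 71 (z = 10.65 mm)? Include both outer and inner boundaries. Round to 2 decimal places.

16.71 mm

At z = 10.65 mm: the cube (footprint 6×11.5) is included at this height (perimeter 35.00 mm); the cube at (13, 13.5) is present — its section is the full 15×16 rectangle (perimeter 62.00 mm); Combining (union): the 2 present regions are separate (no shared area or edge), so areas and boundary lengths simply add and each stays a separate island — boundary = 97.00 mm; the cylinder at (-1, 12.5): section is a regular 12-gon, circumradius r=6 (perimeter = 2·12·6.000·sin(180°/12) = 37.27 mm); Taking the intersection: the r=6 cylinder at (-1, 12.5) partially overlaps that combined region; clipping to the common part keeps 16.27 mm² — boundary = 16.71 mm; (rotated 60° about Z; rotation is an isometry so areas/perimeters/island counts are preserved). Overall, the cross-section is a single solid region. Total boundary length (outer) = 16.71 mm.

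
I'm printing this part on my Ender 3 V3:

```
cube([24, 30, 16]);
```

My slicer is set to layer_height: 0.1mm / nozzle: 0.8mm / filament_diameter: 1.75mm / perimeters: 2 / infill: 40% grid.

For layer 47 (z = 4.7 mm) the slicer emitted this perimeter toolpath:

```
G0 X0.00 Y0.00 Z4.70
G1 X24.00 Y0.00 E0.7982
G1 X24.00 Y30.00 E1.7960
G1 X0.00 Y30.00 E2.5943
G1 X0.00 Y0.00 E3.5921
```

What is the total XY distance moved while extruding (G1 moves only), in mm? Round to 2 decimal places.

Sum the Euclidean lengths of each G1 segment: total = 108.00 mm.

108.00 mm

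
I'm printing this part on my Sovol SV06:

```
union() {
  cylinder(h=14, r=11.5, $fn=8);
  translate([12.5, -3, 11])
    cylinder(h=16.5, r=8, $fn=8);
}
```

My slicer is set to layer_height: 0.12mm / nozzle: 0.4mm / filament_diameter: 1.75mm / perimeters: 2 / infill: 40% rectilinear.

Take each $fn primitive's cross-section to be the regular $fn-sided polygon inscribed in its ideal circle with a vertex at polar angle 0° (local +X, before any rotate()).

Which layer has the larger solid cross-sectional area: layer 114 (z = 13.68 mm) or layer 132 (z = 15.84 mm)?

Layer 114 (z = 13.68): the r=11.5 cylinder contributes a regular 8-gon of circumradius 11.5 (area = (8/2)·11.500²·sin(360°/8) = 374.06 mm²); the cylinder at (12.5, -3): section is a regular 8-gon, circumradius r=8 (area = (8/2)·8.000²·sin(360°/8) = 181.02 mm²); Combining (union): the regions partially overlap — summed areas 555.08 mm² minus the doubly-counted overlap 50.92 mm² gives 504.16 mm² — area = 504.16 mm². So its area = 504.16 mm². Layer 132 (z = 15.84): the cylinder does not reach this height (z outside [0, 14]); the r=8 cylinder at (12.5, -3) contributes a regular 8-gon of circumradius 8 (area = (8/2)·8.000²·sin(360°/8) = 181.02 mm²); Combining (union): only the r=8 cylinder at (12.5, -3) is present, so the union is just that shape — area = 181.02 mm². So its area = 181.02 mm². Layer 114 is larger (504.16 vs 181.02 mm²).

layer 114 (z = 13.68 mm)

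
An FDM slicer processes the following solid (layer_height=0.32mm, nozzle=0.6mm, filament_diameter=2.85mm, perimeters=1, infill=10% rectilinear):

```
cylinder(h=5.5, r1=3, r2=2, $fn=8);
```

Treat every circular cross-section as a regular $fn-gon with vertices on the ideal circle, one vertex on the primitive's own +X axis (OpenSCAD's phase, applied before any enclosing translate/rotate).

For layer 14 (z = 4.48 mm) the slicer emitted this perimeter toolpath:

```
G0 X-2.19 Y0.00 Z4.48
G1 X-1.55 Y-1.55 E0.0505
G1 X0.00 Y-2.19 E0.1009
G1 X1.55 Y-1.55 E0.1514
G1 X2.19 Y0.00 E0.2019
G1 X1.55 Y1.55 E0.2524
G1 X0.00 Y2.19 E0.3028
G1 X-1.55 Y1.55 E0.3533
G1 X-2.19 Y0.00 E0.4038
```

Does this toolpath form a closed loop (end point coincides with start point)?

yes

Start point (G0): (-2.19, 0.00). End point (last G1): the path returns to the start — closed.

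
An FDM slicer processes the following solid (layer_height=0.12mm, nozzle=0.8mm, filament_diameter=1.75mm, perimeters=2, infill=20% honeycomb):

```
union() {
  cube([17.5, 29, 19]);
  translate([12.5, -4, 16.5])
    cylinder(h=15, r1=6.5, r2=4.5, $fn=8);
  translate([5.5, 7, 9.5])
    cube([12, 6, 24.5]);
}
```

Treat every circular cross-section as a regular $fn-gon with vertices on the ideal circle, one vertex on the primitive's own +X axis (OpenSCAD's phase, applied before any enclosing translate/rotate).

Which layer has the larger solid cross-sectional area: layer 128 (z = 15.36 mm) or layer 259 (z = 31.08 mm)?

layer 128 (z = 15.36 mm)

Layer 128 (z = 15.36): the 17.5×29 cube contributes its full rectangle (area 507.50 mm²); the cone at (12.5, -4) is absent (z outside [16.5, 31.5]); the 12×6 cube at (5.5, 7) contributes its full rectangle (area 72.00 mm²); Merging all regions: the 12×6 cube at (5.5, 7) lies entirely inside the 17.5×29 cube, so the union is just the 17.5×29 cube — area = 507.50 mm². So its area = 507.50 mm². Layer 259 (z = 31.08): the cube is not intersected at this z (z outside [0, 19]); the cone at (12.5, -4): at t=0.972 of its height the radius interpolates to r₁+(r₂−r₁)t = 4.556, giving a regular 8-gon of that circumradius (area = (8/2)·4.556²·sin(360°/8) = 58.71 mm²); the cube at (5.5, 7) is present — its section is the full 12×6 rectangle (area 72.00 mm²); Taking the union: the 2 present regions are separate (no shared area or edge), so areas and boundary lengths simply add and each stays a separate island — area = 130.71 mm². So its area = 130.71 mm². Layer 128 is larger (507.50 vs 130.71 mm²).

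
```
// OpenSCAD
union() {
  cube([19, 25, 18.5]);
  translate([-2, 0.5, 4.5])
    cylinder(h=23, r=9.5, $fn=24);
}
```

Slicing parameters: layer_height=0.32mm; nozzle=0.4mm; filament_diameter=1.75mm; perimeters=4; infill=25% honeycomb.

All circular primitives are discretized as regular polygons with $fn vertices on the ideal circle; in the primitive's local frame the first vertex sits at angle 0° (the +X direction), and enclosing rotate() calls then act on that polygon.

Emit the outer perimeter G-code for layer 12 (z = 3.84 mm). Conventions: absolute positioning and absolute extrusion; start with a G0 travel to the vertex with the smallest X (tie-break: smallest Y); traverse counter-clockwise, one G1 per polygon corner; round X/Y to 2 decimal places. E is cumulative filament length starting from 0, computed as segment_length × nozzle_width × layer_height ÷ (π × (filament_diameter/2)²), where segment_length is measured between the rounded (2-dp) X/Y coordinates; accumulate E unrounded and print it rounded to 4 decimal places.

G0 X0.00 Y0.00 Z3.84
G1 X19.00 Y0.00 E1.0111
G1 X19.00 Y25.00 E2.3415
G1 X0.00 Y25.00 E3.3526
G1 X0.00 Y0.00 E4.6830

At z = 3.84 mm: the cube (footprint 19×25) is included at this height; the cylinder at (-2, 0.5) is not intersected at this z (z outside [4.5, 27.5]); Merging all regions: only the 19×25 cube is present, so the union is just that shape — 1 connected region. The outline is a single polygon with 4 vertices. Extrusion per mm of travel: 0.4 × 0.32 / (π × 0.875²) = 0.053216. Accumulating E over each segment gives final E = 4.6830.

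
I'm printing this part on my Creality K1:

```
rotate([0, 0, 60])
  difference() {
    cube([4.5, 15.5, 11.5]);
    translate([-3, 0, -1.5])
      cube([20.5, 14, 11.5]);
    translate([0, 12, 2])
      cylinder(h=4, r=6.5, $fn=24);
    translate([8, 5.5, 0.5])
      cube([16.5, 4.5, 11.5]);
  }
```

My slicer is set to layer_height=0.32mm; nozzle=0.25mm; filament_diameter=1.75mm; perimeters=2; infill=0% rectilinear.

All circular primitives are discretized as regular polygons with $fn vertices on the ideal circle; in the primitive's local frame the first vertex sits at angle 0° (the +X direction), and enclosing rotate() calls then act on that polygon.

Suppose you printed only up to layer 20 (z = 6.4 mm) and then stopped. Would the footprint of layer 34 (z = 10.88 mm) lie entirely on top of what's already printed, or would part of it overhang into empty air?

Compare the two slices. At z = 6.4: the cube (footprint 4.5×15.5) is included at this height (area 69.75 mm²); the cube at (-3, 0) is present — its section is the full 20.5×14 rectangle (area 287.00 mm²); the cylinder at (0, 12) does not reach this height (z outside [2, 6]); the 16.5×4.5 cube at (8, 5.5) contributes its full rectangle (area 74.25 mm²); After the difference (first − rest): starting from the 4.5×15.5 cube (69.75 mm²), the 20.5×14 cube at (-3, 0) partially overlaps it — only the 63.00 mm² overlap (of its 287.00 mm²) is removed, clipping the outline; the 16.5×4.5 cube at (8, 5.5) misses the remaining region (no effect) — area = 6.75 mm²; (rotated 60° about Z; rotation is an isometry so areas/perimeters/island counts are preserved). At z = 10.88: the cube (footprint 4.5×15.5) is included at this height (area 69.75 mm²); the cube at (-3, 0) is absent (z outside [-1.5, 10]); the cylinder at (0, 12) is absent (z outside [2, 6]); the 16.5×4.5 cube at (8, 5.5) contributes its full rectangle (area 74.25 mm²); Subtracting the remaining from the first: starting from the 4.5×15.5 cube (69.75 mm²), the 16.5×4.5 cube at (8, 5.5) misses the remaining region (no effect) — area = 69.75 mm²; (rotated 60° about Z; rotation is an isometry so areas/perimeters/island counts are preserved). Checking containment: at z = 10.88 the cross-section extends beyond the z = 6.4 cross-section by about 63.00 mm².

part overhangs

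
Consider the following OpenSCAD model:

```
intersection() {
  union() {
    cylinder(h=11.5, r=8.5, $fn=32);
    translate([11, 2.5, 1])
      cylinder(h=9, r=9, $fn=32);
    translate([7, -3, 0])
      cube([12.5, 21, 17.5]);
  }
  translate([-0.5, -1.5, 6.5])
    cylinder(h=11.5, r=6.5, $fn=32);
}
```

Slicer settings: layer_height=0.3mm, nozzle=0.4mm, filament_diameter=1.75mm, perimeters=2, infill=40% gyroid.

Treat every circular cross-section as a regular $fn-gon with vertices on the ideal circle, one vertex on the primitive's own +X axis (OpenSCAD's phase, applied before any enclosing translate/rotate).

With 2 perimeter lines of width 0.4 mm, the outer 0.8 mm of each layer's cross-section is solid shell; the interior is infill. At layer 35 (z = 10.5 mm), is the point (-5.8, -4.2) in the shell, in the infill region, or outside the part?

At z = 10.5 mm: the r=8.5 cylinder contributes a regular 32-gon of circumradius 8.5; the cylinder at (11, 2.5) is not intersected at this z (z outside [1, 10]); the cube at (7, -3) (footprint 12.5×21) is included at this height; Combining (union): the regions partially overlap (shared area 8.65 mm²), so overlapping operands fuse into one piece — 1 connected region; the cylinder at (-0.5, -1.5): section is a regular 32-gon, circumradius r=6.5; Taking the intersection: the r=6.5 cylinder at (-0.5, -1.5) lies inside that combined region, so the common part is the r=6.5 cylinder at (-0.5, -1.5) itself — 1 connected region. Overall, the cross-section is a single solid region. The nearest boundary edge runs (-5.90, -5.11)→(-6.51, -3.99); distance from the point to it = 0.52 mm. The point is inside the cross-section, 0.52 mm from the nearest boundary — within the 0.8 mm shell band (2 × 0.4).

shell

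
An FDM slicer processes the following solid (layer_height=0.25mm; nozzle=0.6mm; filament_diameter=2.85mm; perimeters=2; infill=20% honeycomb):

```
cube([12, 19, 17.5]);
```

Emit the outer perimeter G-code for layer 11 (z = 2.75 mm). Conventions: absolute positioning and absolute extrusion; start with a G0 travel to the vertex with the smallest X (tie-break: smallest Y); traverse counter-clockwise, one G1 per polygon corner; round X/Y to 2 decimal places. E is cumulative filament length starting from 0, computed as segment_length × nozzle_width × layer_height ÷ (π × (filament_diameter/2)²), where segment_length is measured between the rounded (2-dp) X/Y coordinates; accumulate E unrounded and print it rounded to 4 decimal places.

G0 X0.00 Y0.00 Z2.75
G1 X12.00 Y0.00 E0.2822
G1 X12.00 Y19.00 E0.7289
G1 X0.00 Y19.00 E1.0111
G1 X0.00 Y0.00 E1.4578

At z = 2.75 mm: the cube (footprint 12×19) is included at this height. The outline is a single polygon with 4 vertices. Extrusion per mm of travel: 0.6 × 0.25 / (π × 1.425²) = 0.023513. Accumulating E over each segment gives final E = 1.4578.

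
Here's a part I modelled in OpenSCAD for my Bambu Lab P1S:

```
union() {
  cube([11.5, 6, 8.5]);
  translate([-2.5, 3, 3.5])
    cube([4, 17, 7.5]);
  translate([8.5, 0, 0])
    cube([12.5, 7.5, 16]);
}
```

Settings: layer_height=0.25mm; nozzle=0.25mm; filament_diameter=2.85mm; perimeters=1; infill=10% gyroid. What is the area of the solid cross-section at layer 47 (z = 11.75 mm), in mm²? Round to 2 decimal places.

At z = 11.75 mm: the cube does not reach this height (z outside [0, 8.5]); the cube at (-2.5, 3) is absent (z outside [3.5, 11]); the cube at (8.5, 0) is present — its section is the full 12.5×7.5 rectangle (area 93.75 mm²); Combining (union): only the 12.5×7.5 cube at (8.5, 0) is present, so the union is just that shape — area = 93.75 mm². Overall, the cross-section is a single solid region. Net area = 93.75 mm².

93.75 mm²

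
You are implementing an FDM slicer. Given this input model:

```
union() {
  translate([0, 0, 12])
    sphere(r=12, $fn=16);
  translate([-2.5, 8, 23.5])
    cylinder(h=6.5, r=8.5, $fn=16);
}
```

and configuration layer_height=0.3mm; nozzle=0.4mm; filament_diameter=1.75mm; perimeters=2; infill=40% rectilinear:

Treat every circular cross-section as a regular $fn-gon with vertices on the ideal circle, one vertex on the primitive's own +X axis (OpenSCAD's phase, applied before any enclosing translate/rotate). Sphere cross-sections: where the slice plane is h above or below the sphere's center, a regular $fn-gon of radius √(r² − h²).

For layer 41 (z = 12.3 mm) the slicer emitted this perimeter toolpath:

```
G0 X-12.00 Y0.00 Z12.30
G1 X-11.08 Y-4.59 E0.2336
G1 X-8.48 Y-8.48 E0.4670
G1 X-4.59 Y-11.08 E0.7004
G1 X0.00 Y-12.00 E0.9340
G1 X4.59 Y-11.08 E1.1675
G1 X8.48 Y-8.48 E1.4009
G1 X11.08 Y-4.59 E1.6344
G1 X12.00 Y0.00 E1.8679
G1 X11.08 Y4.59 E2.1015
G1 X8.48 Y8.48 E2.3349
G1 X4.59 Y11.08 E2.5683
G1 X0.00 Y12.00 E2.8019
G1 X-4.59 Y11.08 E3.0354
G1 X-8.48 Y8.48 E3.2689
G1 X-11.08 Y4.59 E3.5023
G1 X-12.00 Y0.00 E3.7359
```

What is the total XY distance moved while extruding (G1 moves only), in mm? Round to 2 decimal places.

74.88 mm

Sum the Euclidean lengths of each G1 segment: total = 74.88 mm.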